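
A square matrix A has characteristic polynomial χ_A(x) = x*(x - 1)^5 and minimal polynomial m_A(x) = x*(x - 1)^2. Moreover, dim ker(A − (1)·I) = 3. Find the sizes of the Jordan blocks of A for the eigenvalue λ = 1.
Block sizes for λ = 1: [2, 2, 1]

Step 1 — from the characteristic polynomial, algebraic multiplicity of λ = 1 is 5. From dim ker(A − (1)·I) = 3, there are exactly 3 Jordan blocks for λ = 1.
Step 2 — from the minimal polynomial, the factor (x − 1)^2 tells us the largest block for λ = 1 has size 2.
Step 3 — with total size 5, 3 blocks, and largest block 2, the block sizes (in nonincreasing order) are [2, 2, 1].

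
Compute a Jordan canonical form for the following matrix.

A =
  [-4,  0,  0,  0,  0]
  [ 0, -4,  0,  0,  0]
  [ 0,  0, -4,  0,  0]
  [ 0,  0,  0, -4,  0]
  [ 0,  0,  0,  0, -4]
J_1(-4) ⊕ J_1(-4) ⊕ J_1(-4) ⊕ J_1(-4) ⊕ J_1(-4)

The characteristic polynomial is
  det(x·I − A) = x^5 + 20*x^4 + 160*x^3 + 640*x^2 + 1280*x + 1024 = (x + 4)^5

Eigenvalues and multiplicities (the geometric multiplicity of λ is n − rank(A − λI), which equals the number of Jordan blocks for λ):
  λ = -4: algebraic multiplicity = 5, geometric multiplicity = 5

Determining the block sizes for each eigenvalue:
  λ = -4: gm = am = 5, so every block has size 1 → block sizes [1, 1, 1, 1, 1]

Assembling the blocks gives a Jordan form
J =
  [-4,  0,  0,  0,  0]
  [ 0, -4,  0,  0,  0]
  [ 0,  0, -4,  0,  0]
  [ 0,  0,  0, -4,  0]
  [ 0,  0,  0,  0, -4]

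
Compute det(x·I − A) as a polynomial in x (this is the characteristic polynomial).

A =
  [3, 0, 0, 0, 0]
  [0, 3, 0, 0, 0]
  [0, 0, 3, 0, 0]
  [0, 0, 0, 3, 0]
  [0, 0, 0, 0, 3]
x^5 - 15*x^4 + 90*x^3 - 270*x^2 + 405*x - 243

Expanding det(x·I − A) (e.g. by cofactor expansion or by noting that A is similar to its Jordan form J, which has the same characteristic polynomial as A) gives
  χ_A(x) = x^5 - 15*x^4 + 90*x^3 - 270*x^2 + 405*x - 243
which factors as (x - 3)^5. The eigenvalues (with algebraic multiplicities) are λ = 3 with multiplicity 5.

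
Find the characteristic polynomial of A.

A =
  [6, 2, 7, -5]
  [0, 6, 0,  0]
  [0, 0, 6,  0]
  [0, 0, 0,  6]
x^4 - 24*x^3 + 216*x^2 - 864*x + 1296

Expanding det(x·I − A) (e.g. by cofactor expansion or by noting that A is similar to its Jordan form J, which has the same characteristic polynomial as A) gives
  χ_A(x) = x^4 - 24*x^3 + 216*x^2 - 864*x + 1296
which factors as (x - 6)^4. The eigenvalues (with algebraic multiplicities) are λ = 6 with multiplicity 4.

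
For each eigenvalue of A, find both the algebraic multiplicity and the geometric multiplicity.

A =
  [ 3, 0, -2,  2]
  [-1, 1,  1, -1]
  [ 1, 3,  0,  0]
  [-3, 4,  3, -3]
λ = 0: alg = 3, geom = 1; λ = 1: alg = 1, geom = 1

Step 1 — factor the characteristic polynomial to read off the algebraic multiplicities:
  χ_A(x) = x^3*(x - 1)

Step 2 — compute geometric multiplicities via the rank-nullity identity g(λ) = n − rank(A − λI):
  rank(A − (0)·I) = 3, so dim ker(A − (0)·I) = n − 3 = 1
  rank(A − (1)·I) = 3, so dim ker(A − (1)·I) = n − 3 = 1

Summary:
  λ = 0: algebraic multiplicity = 3, geometric multiplicity = 1
  λ = 1: algebraic multiplicity = 1, geometric multiplicity = 1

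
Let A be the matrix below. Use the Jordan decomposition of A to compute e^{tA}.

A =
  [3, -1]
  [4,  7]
e^{tA} =
  [-2*t*exp(5*t) + exp(5*t), -t*exp(5*t)]
  [4*t*exp(5*t), 2*t*exp(5*t) + exp(5*t)]

Strategy: write A = P · J · P⁻¹ where J is a Jordan canonical form, so e^{tA} = P · e^{tJ} · P⁻¹, and e^{tJ} can be computed block-by-block.

A has Jordan form
J =
  [5, 1]
  [0, 5]
(up to reordering of blocks).

Per-block formulas:
  For a 2×2 Jordan block J_2(5): exp(t · J_2(5)) = e^(5t)·(I + t·N), where N is the 2×2 nilpotent shift.

After assembling e^{tJ} and conjugating by P, we get:

e^{tA} =
  [-2*t*exp(5*t) + exp(5*t), -t*exp(5*t)]
  [4*t*exp(5*t), 2*t*exp(5*t) + exp(5*t)]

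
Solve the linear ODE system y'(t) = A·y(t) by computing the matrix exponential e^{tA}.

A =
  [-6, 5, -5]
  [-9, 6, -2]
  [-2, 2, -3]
e^{tA} =
  [-5*t^2*exp(-t) - 5*t*exp(-t) + exp(-t), 5*t*exp(-t), 25*t^2*exp(-t)/2 - 5*t*exp(-t)]
  [-7*t^2*exp(-t) - 9*t*exp(-t), 7*t*exp(-t) + exp(-t), 35*t^2*exp(-t)/2 - 2*t*exp(-t)]
  [-2*t^2*exp(-t) - 2*t*exp(-t), 2*t*exp(-t), 5*t^2*exp(-t) - 2*t*exp(-t) + exp(-t)]

Strategy: write A = P · J · P⁻¹ where J is a Jordan canonical form, so e^{tA} = P · e^{tJ} · P⁻¹, and e^{tJ} can be computed block-by-block.

A has Jordan form
J =
  [-1,  1,  0]
  [ 0, -1,  1]
  [ 0,  0, -1]
(up to reordering of blocks).

Per-block formulas:
  For a 3×3 Jordan block J_3(-1): exp(t · J_3(-1)) = e^(-1t)·(I + t·N + (t^2/2)·N^2), where N is the 3×3 nilpotent shift.

After assembling e^{tJ} and conjugating by P, we get:

e^{tA} =
  [-5*t^2*exp(-t) - 5*t*exp(-t) + exp(-t), 5*t*exp(-t), 25*t^2*exp(-t)/2 - 5*t*exp(-t)]
  [-7*t^2*exp(-t) - 9*t*exp(-t), 7*t*exp(-t) + exp(-t), 35*t^2*exp(-t)/2 - 2*t*exp(-t)]
  [-2*t^2*exp(-t) - 2*t*exp(-t), 2*t*exp(-t), 5*t^2*exp(-t) - 2*t*exp(-t) + exp(-t)]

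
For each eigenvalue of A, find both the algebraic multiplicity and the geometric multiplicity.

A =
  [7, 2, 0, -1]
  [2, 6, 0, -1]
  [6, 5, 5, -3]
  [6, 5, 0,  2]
λ = 5: alg = 4, geom = 2

Step 1 — factor the characteristic polynomial to read off the algebraic multiplicities:
  χ_A(x) = (x - 5)^4

Step 2 — compute geometric multiplicities via the rank-nullity identity g(λ) = n − rank(A − λI):
  rank(A − (5)·I) = 2, so dim ker(A − (5)·I) = n − 2 = 2

Summary:
  λ = 5: algebraic multiplicity = 4, geometric multiplicity = 2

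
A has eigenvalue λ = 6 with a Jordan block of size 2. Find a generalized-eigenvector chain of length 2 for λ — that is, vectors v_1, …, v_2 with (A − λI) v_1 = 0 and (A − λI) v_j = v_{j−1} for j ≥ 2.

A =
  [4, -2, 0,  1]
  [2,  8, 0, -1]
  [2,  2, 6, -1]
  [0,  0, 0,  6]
A Jordan chain for λ = 6 of length 2:
v_1 = (-2, 2, 2, 0)ᵀ
v_2 = (1, 0, 0, 0)ᵀ

Let N = A − (6)·I. We want v_2 with N^2 v_2 = 0 but N^1 v_2 ≠ 0; then v_{j-1} := N · v_j for j = 2, …, 2.

Pick v_2 = (1, 0, 0, 0)ᵀ.
Then v_1 = N · v_2 = (-2, 2, 2, 0)ᵀ.

Sanity check: (A − (6)·I) v_1 = (0, 0, 0, 0)ᵀ = 0. ✓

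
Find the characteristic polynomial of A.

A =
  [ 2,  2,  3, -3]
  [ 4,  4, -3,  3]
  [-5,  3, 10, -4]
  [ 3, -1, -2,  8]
x^4 - 24*x^3 + 216*x^2 - 864*x + 1296

Expanding det(x·I − A) (e.g. by cofactor expansion or by noting that A is similar to its Jordan form J, which has the same characteristic polynomial as A) gives
  χ_A(x) = x^4 - 24*x^3 + 216*x^2 - 864*x + 1296
which factors as (x - 6)^4. The eigenvalues (with algebraic multiplicities) are λ = 6 with multiplicity 4.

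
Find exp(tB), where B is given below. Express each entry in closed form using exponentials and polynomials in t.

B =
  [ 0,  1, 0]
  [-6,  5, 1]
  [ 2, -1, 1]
e^{tB} =
  [-t^2*exp(2*t) - 2*t*exp(2*t) + exp(2*t), t^2*exp(2*t)/2 + t*exp(2*t), t^2*exp(2*t)/2]
  [-2*t^2*exp(2*t) - 6*t*exp(2*t), t^2*exp(2*t) + 3*t*exp(2*t) + exp(2*t), t^2*exp(2*t) + t*exp(2*t)]
  [2*t*exp(2*t), -t*exp(2*t), -t*exp(2*t) + exp(2*t)]

Strategy: write B = P · J · P⁻¹ where J is a Jordan canonical form, so e^{tB} = P · e^{tJ} · P⁻¹, and e^{tJ} can be computed block-by-block.

B has Jordan form
J =
  [2, 1, 0]
  [0, 2, 1]
  [0, 0, 2]
(up to reordering of blocks).

Per-block formulas:
  For a 3×3 Jordan block J_3(2): exp(t · J_3(2)) = e^(2t)·(I + t·N + (t^2/2)·N^2), where N is the 3×3 nilpotent shift.

After assembling e^{tJ} and conjugating by P, we get:

e^{tB} =
  [-t^2*exp(2*t) - 2*t*exp(2*t) + exp(2*t), t^2*exp(2*t)/2 + t*exp(2*t), t^2*exp(2*t)/2]
  [-2*t^2*exp(2*t) - 6*t*exp(2*t), t^2*exp(2*t) + 3*t*exp(2*t) + exp(2*t), t^2*exp(2*t) + t*exp(2*t)]
  [2*t*exp(2*t), -t*exp(2*t), -t*exp(2*t) + exp(2*t)]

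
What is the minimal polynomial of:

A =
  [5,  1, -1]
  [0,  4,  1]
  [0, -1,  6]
x^2 - 10*x + 25

The characteristic polynomial is χ_A(x) = (x - 5)^3, so the eigenvalues are known. The minimal polynomial is
  m_A(x) = Π_λ (x − λ)^{k_λ}
where k_λ is the size of the *largest* Jordan block for λ (equivalently, the smallest k with (A − λI)^k v = 0 for every generalised eigenvector v of λ).

  λ = 5: largest Jordan block has size 2, contributing (x − 5)^2

So m_A(x) = (x - 5)^2 = x^2 - 10*x + 25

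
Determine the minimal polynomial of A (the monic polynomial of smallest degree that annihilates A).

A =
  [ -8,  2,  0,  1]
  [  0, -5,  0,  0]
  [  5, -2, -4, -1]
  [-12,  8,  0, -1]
x^3 + 13*x^2 + 56*x + 80

The characteristic polynomial is χ_A(x) = (x + 4)^2*(x + 5)^2, so the eigenvalues are known. The minimal polynomial is
  m_A(x) = Π_λ (x − λ)^{k_λ}
where k_λ is the size of the *largest* Jordan block for λ (equivalently, the smallest k with (A − λI)^k v = 0 for every generalised eigenvector v of λ).

  λ = -5: largest Jordan block has size 1, contributing (x + 5)
  λ = -4: largest Jordan block has size 2, contributing (x + 4)^2

So m_A(x) = (x + 4)^2*(x + 5) = x^3 + 13*x^2 + 56*x + 80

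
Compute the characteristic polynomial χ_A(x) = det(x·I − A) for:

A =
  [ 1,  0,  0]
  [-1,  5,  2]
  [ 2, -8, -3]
x^3 - 3*x^2 + 3*x - 1

Expanding det(x·I − A) (e.g. by cofactor expansion or by noting that A is similar to its Jordan form J, which has the same characteristic polynomial as A) gives
  χ_A(x) = x^3 - 3*x^2 + 3*x - 1
which factors as (x - 1)^3. The eigenvalues (with algebraic multiplicities) are λ = 1 with multiplicity 3.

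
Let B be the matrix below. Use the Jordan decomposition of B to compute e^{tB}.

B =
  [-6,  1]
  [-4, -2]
e^{tB} =
  [-2*t*exp(-4*t) + exp(-4*t), t*exp(-4*t)]
  [-4*t*exp(-4*t), 2*t*exp(-4*t) + exp(-4*t)]

Strategy: write B = P · J · P⁻¹ where J is a Jordan canonical form, so e^{tB} = P · e^{tJ} · P⁻¹, and e^{tJ} can be computed block-by-block.

B has Jordan form
J =
  [-4,  1]
  [ 0, -4]
(up to reordering of blocks).

Per-block formulas:
  For a 2×2 Jordan block J_2(-4): exp(t · J_2(-4)) = e^(-4t)·(I + t·N), where N is the 2×2 nilpotent shift.

After assembling e^{tJ} and conjugating by P, we get:

e^{tB} =
  [-2*t*exp(-4*t) + exp(-4*t), t*exp(-4*t)]
  [-4*t*exp(-4*t), 2*t*exp(-4*t) + exp(-4*t)]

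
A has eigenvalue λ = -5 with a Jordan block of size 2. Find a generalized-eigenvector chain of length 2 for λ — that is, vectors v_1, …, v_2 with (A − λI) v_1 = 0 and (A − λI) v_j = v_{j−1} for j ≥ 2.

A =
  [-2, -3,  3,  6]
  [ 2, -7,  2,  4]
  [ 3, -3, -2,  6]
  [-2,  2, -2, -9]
A Jordan chain for λ = -5 of length 2:
v_1 = (3, 2, 3, -2)ᵀ
v_2 = (1, 0, 0, 0)ᵀ

Let N = A − (-5)·I. We want v_2 with N^2 v_2 = 0 but N^1 v_2 ≠ 0; then v_{j-1} := N · v_j for j = 2, …, 2.

Pick v_2 = (1, 0, 0, 0)ᵀ.
Then v_1 = N · v_2 = (3, 2, 3, -2)ᵀ.

Sanity check: (A − (-5)·I) v_1 = (0, 0, 0, 0)ᵀ = 0. ✓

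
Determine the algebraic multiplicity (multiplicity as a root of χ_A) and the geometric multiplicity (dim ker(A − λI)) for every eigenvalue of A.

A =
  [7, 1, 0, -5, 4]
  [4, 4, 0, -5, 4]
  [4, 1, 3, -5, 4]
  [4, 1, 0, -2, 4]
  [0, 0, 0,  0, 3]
λ = 3: alg = 5, geom = 4

Step 1 — factor the characteristic polynomial to read off the algebraic multiplicities:
  χ_A(x) = (x - 3)^5

Step 2 — compute geometric multiplicities via the rank-nullity identity g(λ) = n − rank(A − λI):
  rank(A − (3)·I) = 1, so dim ker(A − (3)·I) = n − 1 = 4

Summary:
  λ = 3: algebraic multiplicity = 5, geometric multiplicity = 4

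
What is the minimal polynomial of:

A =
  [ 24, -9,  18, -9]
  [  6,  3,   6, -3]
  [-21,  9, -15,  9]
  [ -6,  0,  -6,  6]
x^2 - 9*x + 18

The characteristic polynomial is χ_A(x) = (x - 6)^2*(x - 3)^2, so the eigenvalues are known. The minimal polynomial is
  m_A(x) = Π_λ (x − λ)^{k_λ}
where k_λ is the size of the *largest* Jordan block for λ (equivalently, the smallest k with (A − λI)^k v = 0 for every generalised eigenvector v of λ).

  λ = 3: largest Jordan block has size 1, contributing (x − 3)
  λ = 6: largest Jordan block has size 1, contributing (x − 6)

So m_A(x) = (x - 6)*(x - 3) = x^2 - 9*x + 18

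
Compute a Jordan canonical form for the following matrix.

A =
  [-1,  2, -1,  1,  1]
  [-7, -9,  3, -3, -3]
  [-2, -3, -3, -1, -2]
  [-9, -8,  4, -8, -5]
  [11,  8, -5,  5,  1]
J_3(-4) ⊕ J_2(-4)

The characteristic polynomial is
  det(x·I − A) = x^5 + 20*x^4 + 160*x^3 + 640*x^2 + 1280*x + 1024 = (x + 4)^5

Eigenvalues and multiplicities (the geometric multiplicity of λ is n − rank(A − λI), which equals the number of Jordan blocks for λ):
  λ = -4: algebraic multiplicity = 5, geometric multiplicity = 2

Determining the block sizes for each eigenvalue:
  λ = -4: with am = 5 and gm = 2, the partition is not yet determined (e.g. several partitions of 5 into 2 parts exist). Let N = A − (-4)·I. Computing rank(N^1) = 3, rank(N^2) = 1, rank(N^3) = 0; the number of blocks of size ≥ j is rank(N^{j−1}) − rank(N^j), giving [2, 2, 1]. So we have 1 block(s) of size 3, 1 block(s) of size 2 → block sizes [3, 2]

Assembling the blocks gives a Jordan form
J =
  [-4,  1,  0,  0,  0]
  [ 0, -4,  1,  0,  0]
  [ 0,  0, -4,  0,  0]
  [ 0,  0,  0, -4,  1]
  [ 0,  0,  0,  0, -4]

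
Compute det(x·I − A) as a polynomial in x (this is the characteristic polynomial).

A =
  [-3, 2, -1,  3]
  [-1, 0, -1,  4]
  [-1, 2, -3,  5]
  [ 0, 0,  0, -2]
x^4 + 8*x^3 + 24*x^2 + 32*x + 16

Expanding det(x·I − A) (e.g. by cofactor expansion or by noting that A is similar to its Jordan form J, which has the same characteristic polynomial as A) gives
  χ_A(x) = x^4 + 8*x^3 + 24*x^2 + 32*x + 16
which factors as (x + 2)^4. The eigenvalues (with algebraic multiplicities) are λ = -2 with multiplicity 4.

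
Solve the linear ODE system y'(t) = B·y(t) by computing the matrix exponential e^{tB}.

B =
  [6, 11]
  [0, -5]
e^{tB} =
  [exp(6*t), exp(6*t) - exp(-5*t)]
  [0, exp(-5*t)]

Strategy: write B = P · J · P⁻¹ where J is a Jordan canonical form, so e^{tB} = P · e^{tJ} · P⁻¹, and e^{tJ} can be computed block-by-block.

B has Jordan form
J =
  [-5, 0]
  [ 0, 6]
(up to reordering of blocks).

Per-block formulas:
  For a 1×1 block at λ = 6: exp(t · [6]) = [e^(6t)].
  For a 1×1 block at λ = -5: exp(t · [-5]) = [e^(-5t)].

After assembling e^{tJ} and conjugating by P, we get:

e^{tB} =
  [exp(6*t), exp(6*t) - exp(-5*t)]
  [0, exp(-5*t)]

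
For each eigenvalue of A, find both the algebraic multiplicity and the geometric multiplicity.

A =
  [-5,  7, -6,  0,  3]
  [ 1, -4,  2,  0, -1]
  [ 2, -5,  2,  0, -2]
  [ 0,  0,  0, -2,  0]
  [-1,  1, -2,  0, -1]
λ = -2: alg = 5, geom = 3

Step 1 — factor the characteristic polynomial to read off the algebraic multiplicities:
  χ_A(x) = (x + 2)^5

Step 2 — compute geometric multiplicities via the rank-nullity identity g(λ) = n − rank(A − λI):
  rank(A − (-2)·I) = 2, so dim ker(A − (-2)·I) = n − 2 = 3

Summary:
  λ = -2: algebraic multiplicity = 5, geometric multiplicity = 3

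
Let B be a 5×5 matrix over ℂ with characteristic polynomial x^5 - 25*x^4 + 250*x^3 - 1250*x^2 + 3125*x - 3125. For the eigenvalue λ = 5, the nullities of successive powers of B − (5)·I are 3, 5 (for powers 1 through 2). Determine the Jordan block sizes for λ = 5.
Block sizes for λ = 5: [2, 2, 1]

From the dimensions of kernels of powers, the number of Jordan blocks of size at least j is d_j − d_{j−1} where d_j = dim ker(N^j) (with d_0 = 0). Computing the differences gives [3, 2].
The number of blocks of size exactly k is (#blocks of size ≥ k) − (#blocks of size ≥ k + 1), so the partition is: 1 block(s) of size 1, 2 block(s) of size 2.
In nonincreasing order the block sizes are [2, 2, 1].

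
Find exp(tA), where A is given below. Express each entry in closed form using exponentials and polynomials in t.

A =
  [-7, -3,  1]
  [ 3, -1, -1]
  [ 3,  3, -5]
e^{tA} =
  [-2*exp(-4*t) + 3*exp(-5*t), -3*exp(-4*t) + 3*exp(-5*t), exp(-4*t) - exp(-5*t)]
  [3*exp(-4*t) - 3*exp(-5*t), 4*exp(-4*t) - 3*exp(-5*t), -exp(-4*t) + exp(-5*t)]
  [3*exp(-4*t) - 3*exp(-5*t), 3*exp(-4*t) - 3*exp(-5*t), exp(-5*t)]

Strategy: write A = P · J · P⁻¹ where J is a Jordan canonical form, so e^{tA} = P · e^{tJ} · P⁻¹, and e^{tJ} can be computed block-by-block.

A has Jordan form
J =
  [-5,  0,  0]
  [ 0, -4,  0]
  [ 0,  0, -4]
(up to reordering of blocks).

Per-block formulas:
  For a 1×1 block at λ = -4: exp(t · [-4]) = [e^(-4t)].
  For a 1×1 block at λ = -5: exp(t · [-5]) = [e^(-5t)].

After assembling e^{tJ} and conjugating by P, we get:

e^{tA} =
  [-2*exp(-4*t) + 3*exp(-5*t), -3*exp(-4*t) + 3*exp(-5*t), exp(-4*t) - exp(-5*t)]
  [3*exp(-4*t) - 3*exp(-5*t), 4*exp(-4*t) - 3*exp(-5*t), -exp(-4*t) + exp(-5*t)]
  [3*exp(-4*t) - 3*exp(-5*t), 3*exp(-4*t) - 3*exp(-5*t), exp(-5*t)]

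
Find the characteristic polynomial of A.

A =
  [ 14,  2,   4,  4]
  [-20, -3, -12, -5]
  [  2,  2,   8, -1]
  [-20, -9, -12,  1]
x^4 - 20*x^3 + 144*x^2 - 432*x + 432

Expanding det(x·I − A) (e.g. by cofactor expansion or by noting that A is similar to its Jordan form J, which has the same characteristic polynomial as A) gives
  χ_A(x) = x^4 - 20*x^3 + 144*x^2 - 432*x + 432
which factors as (x - 6)^3*(x - 2). The eigenvalues (with algebraic multiplicities) are λ = 2 with multiplicity 1, λ = 6 with multiplicity 3.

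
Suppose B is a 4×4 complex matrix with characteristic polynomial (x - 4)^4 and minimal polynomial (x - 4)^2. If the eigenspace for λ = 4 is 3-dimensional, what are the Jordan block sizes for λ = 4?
Block sizes for λ = 4: [2, 1, 1]

Step 1 — from the characteristic polynomial, algebraic multiplicity of λ = 4 is 4. From dim ker(B − (4)·I) = 3, there are exactly 3 Jordan blocks for λ = 4.
Step 2 — from the minimal polynomial, the factor (x − 4)^2 tells us the largest block for λ = 4 has size 2.
Step 3 — with total size 4, 3 blocks, and largest block 2, the block sizes (in nonincreasing order) are [2, 1, 1].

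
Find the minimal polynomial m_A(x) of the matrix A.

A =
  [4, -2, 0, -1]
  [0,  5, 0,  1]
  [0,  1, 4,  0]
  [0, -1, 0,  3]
x^3 - 12*x^2 + 48*x - 64

The characteristic polynomial is χ_A(x) = (x - 4)^4, so the eigenvalues are known. The minimal polynomial is
  m_A(x) = Π_λ (x − λ)^{k_λ}
where k_λ is the size of the *largest* Jordan block for λ (equivalently, the smallest k with (A − λI)^k v = 0 for every generalised eigenvector v of λ).

  λ = 4: largest Jordan block has size 3, contributing (x − 4)^3

So m_A(x) = (x - 4)^3 = x^3 - 12*x^2 + 48*x - 64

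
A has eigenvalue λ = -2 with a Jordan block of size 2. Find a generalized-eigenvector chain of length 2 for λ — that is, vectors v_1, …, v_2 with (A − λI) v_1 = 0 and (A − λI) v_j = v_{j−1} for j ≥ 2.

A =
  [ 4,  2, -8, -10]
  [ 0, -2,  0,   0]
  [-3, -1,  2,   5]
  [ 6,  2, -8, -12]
A Jordan chain for λ = -2 of length 2:
v_1 = (6, 0, -3, 6)ᵀ
v_2 = (1, 0, 0, 0)ᵀ

Let N = A − (-2)·I. We want v_2 with N^2 v_2 = 0 but N^1 v_2 ≠ 0; then v_{j-1} := N · v_j for j = 2, …, 2.

Pick v_2 = (1, 0, 0, 0)ᵀ.
Then v_1 = N · v_2 = (6, 0, -3, 6)ᵀ.

Sanity check: (A − (-2)·I) v_1 = (0, 0, 0, 0)ᵀ = 0. ✓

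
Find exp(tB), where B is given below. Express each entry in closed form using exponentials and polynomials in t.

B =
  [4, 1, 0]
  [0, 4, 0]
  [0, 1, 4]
e^{tB} =
  [exp(4*t), t*exp(4*t), 0]
  [0, exp(4*t), 0]
  [0, t*exp(4*t), exp(4*t)]

Strategy: write B = P · J · P⁻¹ where J is a Jordan canonical form, so e^{tB} = P · e^{tJ} · P⁻¹, and e^{tJ} can be computed block-by-block.

B has Jordan form
J =
  [4, 1, 0]
  [0, 4, 0]
  [0, 0, 4]
(up to reordering of blocks).

Per-block formulas:
  For a 1×1 block at λ = 4: exp(t · [4]) = [e^(4t)].
  For a 2×2 Jordan block J_2(4): exp(t · J_2(4)) = e^(4t)·(I + t·N), where N is the 2×2 nilpotent shift.

After assembling e^{tJ} and conjugating by P, we get:

e^{tB} =
  [exp(4*t), t*exp(4*t), 0]
  [0, exp(4*t), 0]
  [0, t*exp(4*t), exp(4*t)]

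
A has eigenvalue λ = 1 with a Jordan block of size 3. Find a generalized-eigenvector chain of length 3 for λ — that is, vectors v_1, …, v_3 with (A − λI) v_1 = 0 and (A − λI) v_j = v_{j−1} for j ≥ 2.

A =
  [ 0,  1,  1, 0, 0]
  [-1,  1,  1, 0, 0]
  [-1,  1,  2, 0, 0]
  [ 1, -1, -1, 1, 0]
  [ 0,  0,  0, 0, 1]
A Jordan chain for λ = 1 of length 3:
v_1 = (-1, 0, -1, 1, 0)ᵀ
v_2 = (-1, -1, -1, 1, 0)ᵀ
v_3 = (1, 0, 0, 0, 0)ᵀ

Let N = A − (1)·I. We want v_3 with N^3 v_3 = 0 but N^2 v_3 ≠ 0; then v_{j-1} := N · v_j for j = 3, …, 2.

Pick v_3 = (1, 0, 0, 0, 0)ᵀ.
Then v_2 = N · v_3 = (-1, -1, -1, 1, 0)ᵀ.
Then v_1 = N · v_2 = (-1, 0, -1, 1, 0)ᵀ.

Sanity check: (A − (1)·I) v_1 = (0, 0, 0, 0, 0)ᵀ = 0. ✓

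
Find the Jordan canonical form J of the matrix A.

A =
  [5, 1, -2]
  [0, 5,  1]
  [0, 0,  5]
J_3(5)

The characteristic polynomial is
  det(x·I − A) = x^3 - 15*x^2 + 75*x - 125 = (x - 5)^3

Eigenvalues and multiplicities (the geometric multiplicity of λ is n − rank(A − λI), which equals the number of Jordan blocks for λ):
  λ = 5: algebraic multiplicity = 3, geometric multiplicity = 1

Determining the block sizes for each eigenvalue:
  λ = 5: one block (gm = 1), so the single block has size am = 3 → block sizes [3]

Assembling the blocks gives a Jordan form
J =
  [5, 1, 0]
  [0, 5, 1]
  [0, 0, 5]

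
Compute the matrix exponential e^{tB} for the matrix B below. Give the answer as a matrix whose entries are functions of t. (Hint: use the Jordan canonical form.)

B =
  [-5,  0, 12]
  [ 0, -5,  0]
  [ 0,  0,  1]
e^{tB} =
  [exp(-5*t), 0, 2*exp(t) - 2*exp(-5*t)]
  [0, exp(-5*t), 0]
  [0, 0, exp(t)]

Strategy: write B = P · J · P⁻¹ where J is a Jordan canonical form, so e^{tB} = P · e^{tJ} · P⁻¹, and e^{tJ} can be computed block-by-block.

B has Jordan form
J =
  [-5,  0, 0]
  [ 0, -5, 0]
  [ 0,  0, 1]
(up to reordering of blocks).

Per-block formulas:
  For a 1×1 block at λ = 1: exp(t · [1]) = [e^(1t)].
  For a 1×1 block at λ = -5: exp(t · [-5]) = [e^(-5t)].

After assembling e^{tJ} and conjugating by P, we get:

e^{tB} =
  [exp(-5*t), 0, 2*exp(t) - 2*exp(-5*t)]
  [0, exp(-5*t), 0]
  [0, 0, exp(t)]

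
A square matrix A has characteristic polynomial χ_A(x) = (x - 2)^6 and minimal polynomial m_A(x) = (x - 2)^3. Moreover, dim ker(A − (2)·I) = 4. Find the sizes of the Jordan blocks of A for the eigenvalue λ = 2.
Block sizes for λ = 2: [3, 1, 1, 1]

Step 1 — from the characteristic polynomial, algebraic multiplicity of λ = 2 is 6. From dim ker(A − (2)·I) = 4, there are exactly 4 Jordan blocks for λ = 2.
Step 2 — from the minimal polynomial, the factor (x − 2)^3 tells us the largest block for λ = 2 has size 3.
Step 3 — with total size 6, 4 blocks, and largest block 3, the block sizes (in nonincreasing order) are [3, 1, 1, 1].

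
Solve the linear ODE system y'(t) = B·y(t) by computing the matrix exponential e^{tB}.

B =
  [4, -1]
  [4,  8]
e^{tB} =
  [-2*t*exp(6*t) + exp(6*t), -t*exp(6*t)]
  [4*t*exp(6*t), 2*t*exp(6*t) + exp(6*t)]

Strategy: write B = P · J · P⁻¹ where J is a Jordan canonical form, so e^{tB} = P · e^{tJ} · P⁻¹, and e^{tJ} can be computed block-by-block.

B has Jordan form
J =
  [6, 1]
  [0, 6]
(up to reordering of blocks).

Per-block formulas:
  For a 2×2 Jordan block J_2(6): exp(t · J_2(6)) = e^(6t)·(I + t·N), where N is the 2×2 nilpotent shift.

After assembling e^{tJ} and conjugating by P, we get:

e^{tB} =
  [-2*t*exp(6*t) + exp(6*t), -t*exp(6*t)]
  [4*t*exp(6*t), 2*t*exp(6*t) + exp(6*t)]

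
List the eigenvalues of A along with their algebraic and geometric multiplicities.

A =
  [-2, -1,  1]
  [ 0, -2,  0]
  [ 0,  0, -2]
λ = -2: alg = 3, geom = 2

Step 1 — factor the characteristic polynomial to read off the algebraic multiplicities:
  χ_A(x) = (x + 2)^3

Step 2 — compute geometric multiplicities via the rank-nullity identity g(λ) = n − rank(A − λI):
  rank(A − (-2)·I) = 1, so dim ker(A − (-2)·I) = n − 1 = 2

Summary:
  λ = -2: algebraic multiplicity = 3, geometric multiplicity = 2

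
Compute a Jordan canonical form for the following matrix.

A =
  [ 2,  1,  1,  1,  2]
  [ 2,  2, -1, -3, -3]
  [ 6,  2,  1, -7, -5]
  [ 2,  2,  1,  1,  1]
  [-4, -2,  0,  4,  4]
J_3(2) ⊕ J_1(2) ⊕ J_1(2)

The characteristic polynomial is
  det(x·I − A) = x^5 - 10*x^4 + 40*x^3 - 80*x^2 + 80*x - 32 = (x - 2)^5

Eigenvalues and multiplicities (the geometric multiplicity of λ is n − rank(A − λI), which equals the number of Jordan blocks for λ):
  λ = 2: algebraic multiplicity = 5, geometric multiplicity = 3

Determining the block sizes for each eigenvalue:
  λ = 2: with am = 5 and gm = 3, the partition is not yet determined (e.g. several partitions of 5 into 3 parts exist). Let N = A − (2)·I. Computing rank(N^1) = 2, rank(N^2) = 1, rank(N^3) = 0; the number of blocks of size ≥ j is rank(N^{j−1}) − rank(N^j), giving [3, 1, 1]. So we have 1 block(s) of size 3, 2 block(s) of size 1 → block sizes [3, 1, 1]

Assembling the blocks gives a Jordan form
J =
  [2, 1, 0, 0, 0]
  [0, 2, 1, 0, 0]
  [0, 0, 2, 0, 0]
  [0, 0, 0, 2, 0]
  [0, 0, 0, 0, 2]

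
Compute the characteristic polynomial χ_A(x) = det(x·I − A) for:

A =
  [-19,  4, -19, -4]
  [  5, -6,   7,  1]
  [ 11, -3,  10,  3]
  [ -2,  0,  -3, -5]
x^4 + 20*x^3 + 150*x^2 + 500*x + 625

Expanding det(x·I − A) (e.g. by cofactor expansion or by noting that A is similar to its Jordan form J, which has the same characteristic polynomial as A) gives
  χ_A(x) = x^4 + 20*x^3 + 150*x^2 + 500*x + 625
which factors as (x + 5)^4. The eigenvalues (with algebraic multiplicities) are λ = -5 with multiplicity 4.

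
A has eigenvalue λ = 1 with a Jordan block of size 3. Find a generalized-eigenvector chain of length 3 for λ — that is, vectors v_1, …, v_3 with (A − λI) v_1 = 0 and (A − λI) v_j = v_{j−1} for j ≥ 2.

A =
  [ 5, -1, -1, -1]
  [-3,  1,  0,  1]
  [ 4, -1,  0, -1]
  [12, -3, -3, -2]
A Jordan chain for λ = 1 of length 3:
v_1 = (3, 0, 3, 9)ᵀ
v_2 = (4, -3, 4, 12)ᵀ
v_3 = (1, 0, 0, 0)ᵀ

Let N = A − (1)·I. We want v_3 with N^3 v_3 = 0 but N^2 v_3 ≠ 0; then v_{j-1} := N · v_j for j = 3, …, 2.

Pick v_3 = (1, 0, 0, 0)ᵀ.
Then v_2 = N · v_3 = (4, -3, 4, 12)ᵀ.
Then v_1 = N · v_2 = (3, 0, 3, 9)ᵀ.

Sanity check: (A − (1)·I) v_1 = (0, 0, 0, 0)ᵀ = 0. ✓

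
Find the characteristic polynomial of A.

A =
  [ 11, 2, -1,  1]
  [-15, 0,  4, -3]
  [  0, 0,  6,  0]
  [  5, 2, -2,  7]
x^4 - 24*x^3 + 216*x^2 - 864*x + 1296

Expanding det(x·I − A) (e.g. by cofactor expansion or by noting that A is similar to its Jordan form J, which has the same characteristic polynomial as A) gives
  χ_A(x) = x^4 - 24*x^3 + 216*x^2 - 864*x + 1296
which factors as (x - 6)^4. The eigenvalues (with algebraic multiplicities) are λ = 6 with multiplicity 4.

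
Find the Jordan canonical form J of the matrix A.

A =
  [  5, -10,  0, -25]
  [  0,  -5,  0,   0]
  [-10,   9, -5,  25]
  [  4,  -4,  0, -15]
J_2(-5) ⊕ J_2(-5)

The characteristic polynomial is
  det(x·I − A) = x^4 + 20*x^3 + 150*x^2 + 500*x + 625 = (x + 5)^4

Eigenvalues and multiplicities (the geometric multiplicity of λ is n − rank(A − λI), which equals the number of Jordan blocks for λ):
  λ = -5: algebraic multiplicity = 4, geometric multiplicity = 2

Determining the block sizes for each eigenvalue:
  λ = -5: with am = 4 and gm = 2, the partition is not yet determined (e.g. several partitions of 4 into 2 parts exist). Let N = A − (-5)·I. Computing rank(N^1) = 2, rank(N^2) = 0; the number of blocks of size ≥ j is rank(N^{j−1}) − rank(N^j), giving [2, 2]. So we have 2 block(s) of size 2 → block sizes [2, 2]

Assembling the blocks gives a Jordan form
J =
  [-5,  1,  0,  0]
  [ 0, -5,  0,  0]
  [ 0,  0, -5,  1]
  [ 0,  0,  0, -5]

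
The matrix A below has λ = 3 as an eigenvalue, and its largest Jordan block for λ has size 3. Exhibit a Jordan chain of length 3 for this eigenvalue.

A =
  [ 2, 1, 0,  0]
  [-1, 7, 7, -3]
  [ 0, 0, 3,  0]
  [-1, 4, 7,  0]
A Jordan chain for λ = 3 of length 3:
v_1 = (3, 3, 0, 3)ᵀ
v_2 = (1, 4, 0, 4)ᵀ
v_3 = (0, 1, 0, 0)ᵀ

Let N = A − (3)·I. We want v_3 with N^3 v_3 = 0 but N^2 v_3 ≠ 0; then v_{j-1} := N · v_j for j = 3, …, 2.

Pick v_3 = (0, 1, 0, 0)ᵀ.
Then v_2 = N · v_3 = (1, 4, 0, 4)ᵀ.
Then v_1 = N · v_2 = (3, 3, 0, 3)ᵀ.

Sanity check: (A − (3)·I) v_1 = (0, 0, 0, 0)ᵀ = 0. ✓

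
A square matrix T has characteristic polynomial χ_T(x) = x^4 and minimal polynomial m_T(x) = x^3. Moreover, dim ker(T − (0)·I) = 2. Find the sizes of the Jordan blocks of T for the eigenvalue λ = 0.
Block sizes for λ = 0: [3, 1]

Step 1 — from the characteristic polynomial, algebraic multiplicity of λ = 0 is 4. From dim ker(T − (0)·I) = 2, there are exactly 2 Jordan blocks for λ = 0.
Step 2 — from the minimal polynomial, the factor (x − 0)^3 tells us the largest block for λ = 0 has size 3.
Step 3 — with total size 4, 2 blocks, and largest block 3, the block sizes (in nonincreasing order) are [3, 1].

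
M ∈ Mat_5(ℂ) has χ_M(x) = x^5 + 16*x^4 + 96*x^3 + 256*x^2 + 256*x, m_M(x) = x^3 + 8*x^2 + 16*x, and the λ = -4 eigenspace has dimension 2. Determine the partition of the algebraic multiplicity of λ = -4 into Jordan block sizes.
Block sizes for λ = -4: [2, 2]

Step 1 — from the characteristic polynomial, algebraic multiplicity of λ = -4 is 4. From dim ker(M − (-4)·I) = 2, there are exactly 2 Jordan blocks for λ = -4.
Step 2 — from the minimal polynomial, the factor (x + 4)^2 tells us the largest block for λ = -4 has size 2.
Step 3 — with total size 4, 2 blocks, and largest block 2, the block sizes (in nonincreasing order) are [2, 2].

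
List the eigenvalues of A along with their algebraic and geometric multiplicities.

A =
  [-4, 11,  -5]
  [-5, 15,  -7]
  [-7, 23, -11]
λ = 0: alg = 3, geom = 1

Step 1 — factor the characteristic polynomial to read off the algebraic multiplicities:
  χ_A(x) = x^3

Step 2 — compute geometric multiplicities via the rank-nullity identity g(λ) = n − rank(A − λI):
  rank(A − (0)·I) = 2, so dim ker(A − (0)·I) = n − 2 = 1

Summary:
  λ = 0: algebraic multiplicity = 3, geometric multiplicity = 1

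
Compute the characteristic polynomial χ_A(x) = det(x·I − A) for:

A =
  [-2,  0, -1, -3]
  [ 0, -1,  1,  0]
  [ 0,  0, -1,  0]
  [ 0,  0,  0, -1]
x^4 + 5*x^3 + 9*x^2 + 7*x + 2

Expanding det(x·I − A) (e.g. by cofactor expansion or by noting that A is similar to its Jordan form J, which has the same characteristic polynomial as A) gives
  χ_A(x) = x^4 + 5*x^3 + 9*x^2 + 7*x + 2
which factors as (x + 1)^3*(x + 2). The eigenvalues (with algebraic multiplicities) are λ = -2 with multiplicity 1, λ = -1 with multiplicity 3.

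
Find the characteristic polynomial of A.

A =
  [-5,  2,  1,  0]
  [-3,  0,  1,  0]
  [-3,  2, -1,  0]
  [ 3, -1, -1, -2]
x^4 + 8*x^3 + 24*x^2 + 32*x + 16

Expanding det(x·I − A) (e.g. by cofactor expansion or by noting that A is similar to its Jordan form J, which has the same characteristic polynomial as A) gives
  χ_A(x) = x^4 + 8*x^3 + 24*x^2 + 32*x + 16
which factors as (x + 2)^4. The eigenvalues (with algebraic multiplicities) are λ = -2 with multiplicity 4.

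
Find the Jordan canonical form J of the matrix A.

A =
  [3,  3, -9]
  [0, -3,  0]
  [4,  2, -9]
J_2(-3) ⊕ J_1(-3)

The characteristic polynomial is
  det(x·I − A) = x^3 + 9*x^2 + 27*x + 27 = (x + 3)^3

Eigenvalues and multiplicities (the geometric multiplicity of λ is n − rank(A − λI), which equals the number of Jordan blocks for λ):
  λ = -3: algebraic multiplicity = 3, geometric multiplicity = 2

Determining the block sizes for each eigenvalue:
  λ = -3: 2 blocks summing to 3 forces exactly one block of size 2 and the rest size 1 → block sizes [2, 1]

Assembling the blocks gives a Jordan form
J =
  [-3,  1,  0]
  [ 0, -3,  0]
  [ 0,  0, -3]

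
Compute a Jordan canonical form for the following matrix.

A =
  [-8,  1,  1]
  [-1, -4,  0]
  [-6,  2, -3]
J_3(-5)

The characteristic polynomial is
  det(x·I − A) = x^3 + 15*x^2 + 75*x + 125 = (x + 5)^3

Eigenvalues and multiplicities (the geometric multiplicity of λ is n − rank(A − λI), which equals the number of Jordan blocks for λ):
  λ = -5: algebraic multiplicity = 3, geometric multiplicity = 1

Determining the block sizes for each eigenvalue:
  λ = -5: one block (gm = 1), so the single block has size am = 3 → block sizes [3]

Assembling the blocks gives a Jordan form
J =
  [-5,  1,  0]
  [ 0, -5,  1]
  [ 0,  0, -5]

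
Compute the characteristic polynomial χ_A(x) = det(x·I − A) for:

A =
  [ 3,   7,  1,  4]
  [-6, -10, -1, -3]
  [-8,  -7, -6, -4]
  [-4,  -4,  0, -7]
x^4 + 20*x^3 + 150*x^2 + 500*x + 625

Expanding det(x·I − A) (e.g. by cofactor expansion or by noting that A is similar to its Jordan form J, which has the same characteristic polynomial as A) gives
  χ_A(x) = x^4 + 20*x^3 + 150*x^2 + 500*x + 625
which factors as (x + 5)^4. The eigenvalues (with algebraic multiplicities) are λ = -5 with multiplicity 4.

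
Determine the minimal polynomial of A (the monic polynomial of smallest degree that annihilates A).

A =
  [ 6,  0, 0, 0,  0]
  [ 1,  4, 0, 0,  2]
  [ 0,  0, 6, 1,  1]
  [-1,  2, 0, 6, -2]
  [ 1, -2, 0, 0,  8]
x^2 - 12*x + 36

The characteristic polynomial is χ_A(x) = (x - 6)^5, so the eigenvalues are known. The minimal polynomial is
  m_A(x) = Π_λ (x − λ)^{k_λ}
where k_λ is the size of the *largest* Jordan block for λ (equivalently, the smallest k with (A − λI)^k v = 0 for every generalised eigenvector v of λ).

  λ = 6: largest Jordan block has size 2, contributing (x − 6)^2

So m_A(x) = (x - 6)^2 = x^2 - 12*x + 36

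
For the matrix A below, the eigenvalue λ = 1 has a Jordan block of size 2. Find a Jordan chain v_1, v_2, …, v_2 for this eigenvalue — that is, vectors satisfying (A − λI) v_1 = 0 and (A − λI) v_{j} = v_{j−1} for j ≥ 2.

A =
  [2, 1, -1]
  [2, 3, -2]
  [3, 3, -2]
A Jordan chain for λ = 1 of length 2:
v_1 = (1, 2, 3)ᵀ
v_2 = (1, 0, 0)ᵀ

Let N = A − (1)·I. We want v_2 with N^2 v_2 = 0 but N^1 v_2 ≠ 0; then v_{j-1} := N · v_j for j = 2, …, 2.

Pick v_2 = (1, 0, 0)ᵀ.
Then v_1 = N · v_2 = (1, 2, 3)ᵀ.

Sanity check: (A − (1)·I) v_1 = (0, 0, 0)ᵀ = 0. ✓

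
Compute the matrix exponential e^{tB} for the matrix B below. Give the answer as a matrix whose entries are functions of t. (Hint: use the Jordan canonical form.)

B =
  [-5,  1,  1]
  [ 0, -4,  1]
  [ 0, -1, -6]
e^{tB} =
  [exp(-5*t), t*exp(-5*t), t*exp(-5*t)]
  [0, t*exp(-5*t) + exp(-5*t), t*exp(-5*t)]
  [0, -t*exp(-5*t), -t*exp(-5*t) + exp(-5*t)]

Strategy: write B = P · J · P⁻¹ where J is a Jordan canonical form, so e^{tB} = P · e^{tJ} · P⁻¹, and e^{tJ} can be computed block-by-block.

B has Jordan form
J =
  [-5,  1,  0]
  [ 0, -5,  0]
  [ 0,  0, -5]
(up to reordering of blocks).

Per-block formulas:
  For a 2×2 Jordan block J_2(-5): exp(t · J_2(-5)) = e^(-5t)·(I + t·N), where N is the 2×2 nilpotent shift.
  For a 1×1 block at λ = -5: exp(t · [-5]) = [e^(-5t)].

After assembling e^{tJ} and conjugating by P, we get:

e^{tB} =
  [exp(-5*t), t*exp(-5*t), t*exp(-5*t)]
  [0, t*exp(-5*t) + exp(-5*t), t*exp(-5*t)]
  [0, -t*exp(-5*t), -t*exp(-5*t) + exp(-5*t)]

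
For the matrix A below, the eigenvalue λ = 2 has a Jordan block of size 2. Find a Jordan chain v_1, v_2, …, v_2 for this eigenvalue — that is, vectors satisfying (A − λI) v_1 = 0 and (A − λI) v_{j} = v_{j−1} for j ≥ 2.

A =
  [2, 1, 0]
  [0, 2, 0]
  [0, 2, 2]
A Jordan chain for λ = 2 of length 2:
v_1 = (1, 0, 2)ᵀ
v_2 = (0, 1, 0)ᵀ

Let N = A − (2)·I. We want v_2 with N^2 v_2 = 0 but N^1 v_2 ≠ 0; then v_{j-1} := N · v_j for j = 2, …, 2.

Pick v_2 = (0, 1, 0)ᵀ.
Then v_1 = N · v_2 = (1, 0, 2)ᵀ.

Sanity check: (A − (2)·I) v_1 = (0, 0, 0)ᵀ = 0. ✓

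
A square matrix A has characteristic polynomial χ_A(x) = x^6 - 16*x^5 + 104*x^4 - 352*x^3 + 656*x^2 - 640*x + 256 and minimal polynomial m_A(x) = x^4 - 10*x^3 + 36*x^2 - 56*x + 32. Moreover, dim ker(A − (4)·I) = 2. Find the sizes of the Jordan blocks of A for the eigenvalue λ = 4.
Block sizes for λ = 4: [1, 1]

Step 1 — from the characteristic polynomial, algebraic multiplicity of λ = 4 is 2. From dim ker(A − (4)·I) = 2, there are exactly 2 Jordan blocks for λ = 4.
Step 2 — from the minimal polynomial, the factor (x − 4) tells us the largest block for λ = 4 has size 1.
Step 3 — with total size 2, 2 blocks, and largest block 1, the block sizes (in nonincreasing order) are [1, 1].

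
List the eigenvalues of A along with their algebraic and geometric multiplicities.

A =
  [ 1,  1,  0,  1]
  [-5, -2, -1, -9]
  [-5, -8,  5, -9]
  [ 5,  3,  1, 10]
λ = 1: alg = 2, geom = 1; λ = 6: alg = 2, geom = 1

Step 1 — factor the characteristic polynomial to read off the algebraic multiplicities:
  χ_A(x) = (x - 6)^2*(x - 1)^2

Step 2 — compute geometric multiplicities via the rank-nullity identity g(λ) = n − rank(A − λI):
  rank(A − (1)·I) = 3, so dim ker(A − (1)·I) = n − 3 = 1
  rank(A − (6)·I) = 3, so dim ker(A − (6)·I) = n − 3 = 1

Summary:
  λ = 1: algebraic multiplicity = 2, geometric multiplicity = 1
  λ = 6: algebraic multiplicity = 2, geometric multiplicity = 1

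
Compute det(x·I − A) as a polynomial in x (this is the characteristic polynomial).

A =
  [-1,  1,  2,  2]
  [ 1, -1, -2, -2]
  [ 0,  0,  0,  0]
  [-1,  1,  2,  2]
x^4

Expanding det(x·I − A) (e.g. by cofactor expansion or by noting that A is similar to its Jordan form J, which has the same characteristic polynomial as A) gives
  χ_A(x) = x^4
which factors as x^4. The eigenvalues (with algebraic multiplicities) are λ = 0 with multiplicity 4.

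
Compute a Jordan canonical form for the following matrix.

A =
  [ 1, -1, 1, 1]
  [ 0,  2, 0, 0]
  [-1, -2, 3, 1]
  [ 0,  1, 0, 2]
J_2(2) ⊕ J_2(2)

The characteristic polynomial is
  det(x·I − A) = x^4 - 8*x^3 + 24*x^2 - 32*x + 16 = (x - 2)^4

Eigenvalues and multiplicities (the geometric multiplicity of λ is n − rank(A − λI), which equals the number of Jordan blocks for λ):
  λ = 2: algebraic multiplicity = 4, geometric multiplicity = 2

Determining the block sizes for each eigenvalue:
  λ = 2: with am = 4 and gm = 2, the partition is not yet determined (e.g. several partitions of 4 into 2 parts exist). Let N = A − (2)·I. Computing rank(N^1) = 2, rank(N^2) = 0; the number of blocks of size ≥ j is rank(N^{j−1}) − rank(N^j), giving [2, 2]. So we have 2 block(s) of size 2 → block sizes [2, 2]

Assembling the blocks gives a Jordan form
J =
  [2, 1, 0, 0]
  [0, 2, 0, 0]
  [0, 0, 2, 1]
  [0, 0, 0, 2]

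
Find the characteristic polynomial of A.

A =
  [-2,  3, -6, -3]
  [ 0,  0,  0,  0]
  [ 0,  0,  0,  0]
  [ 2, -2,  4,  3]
x^4 - x^3

Expanding det(x·I − A) (e.g. by cofactor expansion or by noting that A is similar to its Jordan form J, which has the same characteristic polynomial as A) gives
  χ_A(x) = x^4 - x^3
which factors as x^3*(x - 1). The eigenvalues (with algebraic multiplicities) are λ = 0 with multiplicity 3, λ = 1 with multiplicity 1.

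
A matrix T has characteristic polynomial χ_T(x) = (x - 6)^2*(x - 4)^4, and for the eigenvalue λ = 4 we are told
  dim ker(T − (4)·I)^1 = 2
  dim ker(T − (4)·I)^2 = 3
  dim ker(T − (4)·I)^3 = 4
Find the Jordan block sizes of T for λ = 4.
Block sizes for λ = 4: [3, 1]

From the dimensions of kernels of powers, the number of Jordan blocks of size at least j is d_j − d_{j−1} where d_j = dim ker(N^j) (with d_0 = 0). Computing the differences gives [2, 1, 1].
The number of blocks of size exactly k is (#blocks of size ≥ k) − (#blocks of size ≥ k + 1), so the partition is: 1 block(s) of size 1, 1 block(s) of size 3.
In nonincreasing order the block sizes are [3, 1].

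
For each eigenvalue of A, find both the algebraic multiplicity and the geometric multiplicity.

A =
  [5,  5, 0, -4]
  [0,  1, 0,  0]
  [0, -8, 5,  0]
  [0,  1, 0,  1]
λ = 1: alg = 2, geom = 1; λ = 5: alg = 2, geom = 2

Step 1 — factor the characteristic polynomial to read off the algebraic multiplicities:
  χ_A(x) = (x - 5)^2*(x - 1)^2

Step 2 — compute geometric multiplicities via the rank-nullity identity g(λ) = n − rank(A − λI):
  rank(A − (1)·I) = 3, so dim ker(A − (1)·I) = n − 3 = 1
  rank(A − (5)·I) = 2, so dim ker(A − (5)·I) = n − 2 = 2

Summary:
  λ = 1: algebraic multiplicity = 2, geometric multiplicity = 1
  λ = 5: algebraic multiplicity = 2, geometric multiplicity = 2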